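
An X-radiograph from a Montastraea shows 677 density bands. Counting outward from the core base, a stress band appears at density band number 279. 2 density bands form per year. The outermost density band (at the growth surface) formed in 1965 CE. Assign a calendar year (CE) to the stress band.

677 − 279 = 398 density bands lie beyond the stress band toward the growth surface.
With 2 density bands per year, 398 / 2 = 199 years.
Counting back 199 years from 1965 CE places the stress band in 1965 − 199 = 1766 CE.

1766 CE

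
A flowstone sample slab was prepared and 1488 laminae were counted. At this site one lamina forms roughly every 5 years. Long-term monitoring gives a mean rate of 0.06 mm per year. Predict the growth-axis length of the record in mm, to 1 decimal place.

Multiplying by 5 years per lamina: 1488 × 5 = 7440 years.
Predicted length = 0.06 mm/year × 7440 years = 446.4 mm.

446.4 mm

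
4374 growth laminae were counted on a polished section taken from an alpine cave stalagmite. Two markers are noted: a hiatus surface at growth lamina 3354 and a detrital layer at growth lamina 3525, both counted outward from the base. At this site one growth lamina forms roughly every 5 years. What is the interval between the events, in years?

855 years

Separation: 3525 − 3354 = 171 growth laminae.
At 5 years per growth lamina, 171 × 5 = 855 years.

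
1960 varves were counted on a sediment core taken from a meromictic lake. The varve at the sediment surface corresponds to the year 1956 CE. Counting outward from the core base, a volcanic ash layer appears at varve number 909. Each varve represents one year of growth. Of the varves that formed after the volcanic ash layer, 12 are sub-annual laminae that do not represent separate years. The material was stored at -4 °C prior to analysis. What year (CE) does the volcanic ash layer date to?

Between varve 909 and the sediment surface there are 1960 − 909 = 1051 varves.
Removing the 12 false varves leaves 1051 − 12 = 1039 true varves beyond the volcanic ash layer.
The varve at the sediment surface is 1956 CE, so the volcanic ash layer dates to 1956 − 1039 = 917 CE.

917 CE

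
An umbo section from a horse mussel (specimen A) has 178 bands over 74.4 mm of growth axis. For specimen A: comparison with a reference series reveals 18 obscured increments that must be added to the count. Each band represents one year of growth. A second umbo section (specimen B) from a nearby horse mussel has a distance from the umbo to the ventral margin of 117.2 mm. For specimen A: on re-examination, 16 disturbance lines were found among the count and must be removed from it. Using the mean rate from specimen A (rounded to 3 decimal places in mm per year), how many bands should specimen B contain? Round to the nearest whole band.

284 bands

Specimen A: correcting the raw count gives 178 − 16 + 18 = 180 true bands.
A: Extension rate ≈ 74.4 / 180 = 0.413 mm/yr.
B spans 117.2 / 0.413 = 283.78 years ≈ 284 bands.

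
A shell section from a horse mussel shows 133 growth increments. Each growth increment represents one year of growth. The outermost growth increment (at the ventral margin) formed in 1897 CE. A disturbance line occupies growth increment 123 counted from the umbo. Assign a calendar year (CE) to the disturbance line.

1887 CE

The disturbance line sits at growth increment 123 from the umbo, so 133 − 123 = 10 growth increments formed after it.
Counting back 10 years from 1897 CE places the disturbance line in 1897 − 10 = 1887 CE.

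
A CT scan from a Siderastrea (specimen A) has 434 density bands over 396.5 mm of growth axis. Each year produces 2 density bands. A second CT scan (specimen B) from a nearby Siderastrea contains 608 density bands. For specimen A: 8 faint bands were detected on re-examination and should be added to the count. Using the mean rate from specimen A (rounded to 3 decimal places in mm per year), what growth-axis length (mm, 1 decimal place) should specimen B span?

Specimen A: true density band count = 434 + 8 = 442.
Specimen A: 442 density bands at 2 per year is 442 / 2 = 221 years.
A: Mean rate = 396.5 mm / 221 years ≈ 1.794 mm per year.
Specimen B: dividing by 2 density bands per year: 608 / 2 = 304 years. For B, 1.794 mm/year × 304 years = 545.4 mm.

545.4 mm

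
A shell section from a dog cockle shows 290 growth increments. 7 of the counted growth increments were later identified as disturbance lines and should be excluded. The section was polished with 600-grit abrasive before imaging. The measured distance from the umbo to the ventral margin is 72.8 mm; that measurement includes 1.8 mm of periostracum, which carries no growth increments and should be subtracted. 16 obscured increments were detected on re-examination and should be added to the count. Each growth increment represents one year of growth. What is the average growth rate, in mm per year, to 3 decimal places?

True growth increment count = 290 − 7 + 16 = 299.
Net length = 72.8 − 1.8 = 71.0 mm.
Extension rate ≈ 71.0 / 299 = 0.237 mm per year.

0.237 mm per year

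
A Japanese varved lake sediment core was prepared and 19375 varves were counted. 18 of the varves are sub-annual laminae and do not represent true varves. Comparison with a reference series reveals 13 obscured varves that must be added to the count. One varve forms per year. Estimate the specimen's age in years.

After corrections the count is 19375 − 18 + 13 = 19370 varves.
One varve per year makes the duration 19370 years.

19370 yr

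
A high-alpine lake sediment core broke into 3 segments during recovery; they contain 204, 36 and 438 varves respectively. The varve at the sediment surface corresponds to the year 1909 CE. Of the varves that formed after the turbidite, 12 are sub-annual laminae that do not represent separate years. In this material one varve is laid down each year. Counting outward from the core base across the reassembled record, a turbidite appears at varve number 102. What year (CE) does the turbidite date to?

1345 CE

Total varves = 204 + 36 + 438 = 678.
The turbidite sits at varve 102 from the core base, so 678 − 102 = 576 varves formed after it.
576 − 12 false = 564 true varves after the turbidite.
The varve at the sediment surface is 1909 CE, so the turbidite dates to 1909 − 564 = 1345 CE.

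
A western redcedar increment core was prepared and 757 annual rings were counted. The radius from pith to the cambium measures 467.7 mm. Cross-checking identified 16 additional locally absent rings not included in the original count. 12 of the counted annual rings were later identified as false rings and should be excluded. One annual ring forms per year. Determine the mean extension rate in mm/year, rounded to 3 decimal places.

True annual ring count = 757 − 12 + 16 = 761.
Extension rate ≈ 467.7 / 761 = 0.615 mm/year.

0.615 mm/year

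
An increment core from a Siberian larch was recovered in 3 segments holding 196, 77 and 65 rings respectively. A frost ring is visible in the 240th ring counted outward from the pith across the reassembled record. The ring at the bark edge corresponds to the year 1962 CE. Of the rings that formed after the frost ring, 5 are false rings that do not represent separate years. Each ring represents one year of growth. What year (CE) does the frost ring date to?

Total rings = 196 + 77 + 65 = 338.
338 − 240 = 98 rings lie beyond the frost ring toward the bark edge.
Excluding 5 false rings: 98 − 5 = 93.
The ring at the bark edge is 1962 CE, so the frost ring dates to 1962 − 93 = 1869 CE.

1869 CE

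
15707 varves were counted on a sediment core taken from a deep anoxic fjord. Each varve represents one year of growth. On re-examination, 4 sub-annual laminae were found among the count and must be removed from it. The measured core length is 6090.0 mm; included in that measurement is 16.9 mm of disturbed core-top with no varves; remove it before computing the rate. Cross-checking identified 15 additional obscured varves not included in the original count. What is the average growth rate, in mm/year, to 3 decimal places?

Adjusted count: 15707 − 4 + 15 = 15718 varves.
Removing the 16.9 mm offcut leaves 6090.0 − 16.9 = 6073.1 mm.
Mean rate = 6073.1 mm / 15718 years ≈ 0.386 mm/year.

0.386 mm/year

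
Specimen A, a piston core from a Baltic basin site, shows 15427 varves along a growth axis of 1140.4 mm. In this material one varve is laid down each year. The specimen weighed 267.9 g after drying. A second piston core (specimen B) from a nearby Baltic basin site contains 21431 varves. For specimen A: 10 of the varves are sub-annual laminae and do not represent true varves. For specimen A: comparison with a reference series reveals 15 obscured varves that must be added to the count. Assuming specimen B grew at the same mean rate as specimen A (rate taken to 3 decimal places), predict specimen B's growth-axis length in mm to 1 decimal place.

1585.9 mm

Specimen A: true varve count = 15427 − 10 + 15 = 15432.
A: 1140.4 mm over 15432 years gives 1140.4 / 15432 ≈ 0.074 mm/yr.
Length of B = 0.074 × 21431 = 1585.9 mm.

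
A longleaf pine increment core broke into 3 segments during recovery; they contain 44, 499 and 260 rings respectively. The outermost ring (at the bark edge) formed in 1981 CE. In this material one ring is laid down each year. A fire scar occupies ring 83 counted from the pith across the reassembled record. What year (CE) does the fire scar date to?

1261 CE

Total rings = 44 + 499 + 260 = 803.
803 − 83 = 720 rings lie beyond the fire scar toward the bark edge.
1981 − 720 = 1261 CE.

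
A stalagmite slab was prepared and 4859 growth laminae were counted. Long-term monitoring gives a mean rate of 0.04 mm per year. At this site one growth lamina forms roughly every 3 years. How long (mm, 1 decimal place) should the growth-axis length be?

583.1 mm

Multiplying by 3 years per growth lamina: 4859 × 3 = 14577 years.
14577 years at 0.04 mm/year gives 0.04 × 14577 = 583.1 mm.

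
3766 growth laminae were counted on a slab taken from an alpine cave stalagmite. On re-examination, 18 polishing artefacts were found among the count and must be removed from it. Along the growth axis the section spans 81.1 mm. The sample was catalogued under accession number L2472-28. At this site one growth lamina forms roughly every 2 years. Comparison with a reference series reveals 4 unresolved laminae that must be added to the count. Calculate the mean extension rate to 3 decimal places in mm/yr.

0.011 mm/yr

Correcting the raw count gives 3766 − 18 + 4 = 3752 true growth laminae.
Multiplying by 2 years per growth lamina: 3752 × 2 = 7504 years.
Extension rate ≈ 81.1 / 7504 = 0.011 mm/yr.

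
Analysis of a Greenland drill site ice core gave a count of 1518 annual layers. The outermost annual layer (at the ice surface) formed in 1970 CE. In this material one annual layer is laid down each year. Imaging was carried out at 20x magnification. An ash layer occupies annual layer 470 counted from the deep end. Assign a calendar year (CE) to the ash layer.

The ash layer sits at annual layer 470 from the deep end, so 1518 − 470 = 1048 annual layers formed after it.
1970 − 1048 = 922 CE.

922 CE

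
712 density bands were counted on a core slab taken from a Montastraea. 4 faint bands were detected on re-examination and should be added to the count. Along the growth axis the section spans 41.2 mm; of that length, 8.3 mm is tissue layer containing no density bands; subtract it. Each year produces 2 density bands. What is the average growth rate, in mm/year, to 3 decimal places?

After corrections the count is 712 + 4 = 716 density bands.
716 density bands at 2 per year is 716 / 2 = 358 years.
Net length = 41.2 − 8.3 = 32.9 mm.
Extension rate ≈ 32.9 / 358 = 0.092 mm/year.

0.092 mm/year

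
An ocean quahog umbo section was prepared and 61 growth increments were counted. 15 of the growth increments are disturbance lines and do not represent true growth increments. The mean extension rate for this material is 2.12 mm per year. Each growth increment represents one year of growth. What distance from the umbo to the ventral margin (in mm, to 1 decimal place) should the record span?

Correcting the raw count gives 61 − 15 = 46 true growth increments.
46 years at 2.12 mm/year gives 2.12 × 46 = 97.5 mm.

97.5 mm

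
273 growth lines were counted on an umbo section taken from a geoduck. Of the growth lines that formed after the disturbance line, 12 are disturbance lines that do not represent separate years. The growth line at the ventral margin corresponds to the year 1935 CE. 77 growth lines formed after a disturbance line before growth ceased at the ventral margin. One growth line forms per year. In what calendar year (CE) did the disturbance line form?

1870 CE

77 growth lines post-date the disturbance line.
Excluding 12 false growth lines: 77 − 12 = 65.
Counting back 65 years from 1935 CE places the disturbance line in 1935 − 65 = 1870 CE.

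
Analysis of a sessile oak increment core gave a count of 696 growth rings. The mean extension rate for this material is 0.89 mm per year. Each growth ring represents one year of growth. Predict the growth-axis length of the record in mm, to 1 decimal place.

619.4 mm

696 years of growth are recorded.
Length ≈ 0.89 × 696 = 619.4 mm.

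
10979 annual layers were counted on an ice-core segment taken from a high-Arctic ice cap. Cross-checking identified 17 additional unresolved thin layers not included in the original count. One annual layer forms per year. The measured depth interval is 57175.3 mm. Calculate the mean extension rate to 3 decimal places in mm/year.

Adjusted count: 10979 + 17 = 10996 annual layers.
Mean rate = 57175.3 mm / 10996 years ≈ 5.200 mm/year.

5.200 mm/year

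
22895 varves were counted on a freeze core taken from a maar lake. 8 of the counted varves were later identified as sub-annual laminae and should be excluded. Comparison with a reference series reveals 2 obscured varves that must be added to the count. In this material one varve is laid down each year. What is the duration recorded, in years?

True varve count = 22895 − 8 + 2 = 22889.
With a one-to-one varve periodicity this is 22889 years.

22889 yr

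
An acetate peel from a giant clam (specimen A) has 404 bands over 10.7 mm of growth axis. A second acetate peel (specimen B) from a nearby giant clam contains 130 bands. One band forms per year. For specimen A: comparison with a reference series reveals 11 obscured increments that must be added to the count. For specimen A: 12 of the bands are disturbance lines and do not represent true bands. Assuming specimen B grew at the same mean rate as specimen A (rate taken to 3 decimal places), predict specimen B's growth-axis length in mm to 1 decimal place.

Specimen A: adjusted count: 404 − 12 + 11 = 403 bands.
A: Mean rate = 10.7 mm / 403 years ≈ 0.027 mm per year.
For B, 0.027 mm/year × 130 years = 3.5 mm.

3.5 mm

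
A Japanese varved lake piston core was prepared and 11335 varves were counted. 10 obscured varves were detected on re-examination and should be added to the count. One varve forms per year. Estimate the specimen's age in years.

11345 years

Correcting the raw count gives 11335 + 10 = 11345 true varves.
At one varve per year, that is 11345 years.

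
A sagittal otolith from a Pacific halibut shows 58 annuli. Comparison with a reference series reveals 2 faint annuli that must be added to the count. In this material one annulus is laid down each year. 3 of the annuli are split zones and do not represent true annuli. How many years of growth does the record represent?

Adjusted count: 58 − 3 + 2 = 57 annuli.
With a one-to-one annulus periodicity this is 57 years.

57 years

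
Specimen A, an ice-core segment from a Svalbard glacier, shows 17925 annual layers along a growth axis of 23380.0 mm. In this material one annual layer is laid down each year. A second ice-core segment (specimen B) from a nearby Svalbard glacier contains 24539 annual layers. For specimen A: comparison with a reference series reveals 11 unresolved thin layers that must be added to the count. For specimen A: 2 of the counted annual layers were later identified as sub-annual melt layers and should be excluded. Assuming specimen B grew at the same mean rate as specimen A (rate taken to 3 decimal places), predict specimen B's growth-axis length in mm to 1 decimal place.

31998.9 mm

Specimen A: true annual layer count = 17925 − 2 + 11 = 17934.
A: Extension rate ≈ 23380.0 / 17934 = 1.304 mm/yr.
Length of B = 1.304 × 24539 = 31998.9 mm.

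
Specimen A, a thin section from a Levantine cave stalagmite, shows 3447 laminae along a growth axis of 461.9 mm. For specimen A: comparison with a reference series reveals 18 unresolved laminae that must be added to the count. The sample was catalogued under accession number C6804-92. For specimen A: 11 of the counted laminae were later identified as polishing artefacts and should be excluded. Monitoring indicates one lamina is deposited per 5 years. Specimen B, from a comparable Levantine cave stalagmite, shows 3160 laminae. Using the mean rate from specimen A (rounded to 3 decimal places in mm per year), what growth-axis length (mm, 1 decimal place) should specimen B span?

Specimen A: after corrections the count is 3447 − 11 + 18 = 3454 laminae.
Specimen A: at 5 years per lamina, 3454 × 5 = 17270 years.
A: 461.9 mm over 17270 years gives 461.9 / 17270 ≈ 0.027 mm/year.
Specimen B: 3160 laminae at 5 years each span 3160 × 5 = 15800 years. B's length ≈ 0.027 × 15800 = 426.6 mm.

426.6 mm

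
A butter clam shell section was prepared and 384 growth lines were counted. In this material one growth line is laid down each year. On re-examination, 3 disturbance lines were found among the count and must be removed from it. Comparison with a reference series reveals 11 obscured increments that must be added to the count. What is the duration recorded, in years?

392 years

True growth line count = 384 − 3 + 11 = 392.
At one growth line per year, that is 392 years.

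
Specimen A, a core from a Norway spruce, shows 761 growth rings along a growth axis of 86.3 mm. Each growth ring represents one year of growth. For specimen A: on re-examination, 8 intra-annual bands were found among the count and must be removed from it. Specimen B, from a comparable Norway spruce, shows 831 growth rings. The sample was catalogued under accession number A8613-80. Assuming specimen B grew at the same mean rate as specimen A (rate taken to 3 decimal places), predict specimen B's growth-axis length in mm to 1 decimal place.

95.6 mm

Specimen A: adjusted count: 761 − 8 = 753 growth rings.
A: 86.3 mm over 753 years gives 86.3 / 753 ≈ 0.115 mm/yr.
B's length ≈ 0.115 × 831 = 95.6 mm.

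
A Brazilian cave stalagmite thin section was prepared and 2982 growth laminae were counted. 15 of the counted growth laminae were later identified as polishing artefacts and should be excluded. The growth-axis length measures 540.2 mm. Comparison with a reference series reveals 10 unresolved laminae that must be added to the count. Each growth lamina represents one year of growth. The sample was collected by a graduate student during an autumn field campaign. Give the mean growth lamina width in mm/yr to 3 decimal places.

0.181 mm/yr

Adjusted count: 2982 − 15 + 10 = 2977 growth laminae.
Extension rate ≈ 540.2 / 2977 = 0.181 mm/yr.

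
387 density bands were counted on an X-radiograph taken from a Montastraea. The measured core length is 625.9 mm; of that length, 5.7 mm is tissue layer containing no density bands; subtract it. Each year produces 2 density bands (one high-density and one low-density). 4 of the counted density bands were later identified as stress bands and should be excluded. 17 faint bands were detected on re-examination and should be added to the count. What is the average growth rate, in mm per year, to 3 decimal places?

3.101 mm per year

True density band count = 387 − 4 + 17 = 400.
Dividing by 2 density bands per year: 400 / 2 = 200 years.
The growth record spans 625.9 − 5.7 = 620.2 mm.
Mean rate = 620.2 mm / 200 years ≈ 3.101 mm per year.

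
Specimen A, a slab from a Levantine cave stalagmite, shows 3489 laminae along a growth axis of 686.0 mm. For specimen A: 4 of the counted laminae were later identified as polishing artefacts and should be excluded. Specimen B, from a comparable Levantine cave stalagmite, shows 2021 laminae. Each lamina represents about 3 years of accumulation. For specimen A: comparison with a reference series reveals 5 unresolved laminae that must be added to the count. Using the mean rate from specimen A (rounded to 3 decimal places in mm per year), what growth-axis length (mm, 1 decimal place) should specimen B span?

Specimen A: correcting the raw count gives 3489 − 4 + 5 = 3490 true laminae.
Specimen A: at 3 years per lamina, 3490 × 3 = 10470 years.
A: Mean rate = 686.0 mm / 10470 years ≈ 0.066 mm/year.
Specimen B: multiplying by 3 years per lamina: 2021 × 3 = 6063 years. For B, 0.066 mm/year × 6063 years = 400.2 mm.

400.2 mm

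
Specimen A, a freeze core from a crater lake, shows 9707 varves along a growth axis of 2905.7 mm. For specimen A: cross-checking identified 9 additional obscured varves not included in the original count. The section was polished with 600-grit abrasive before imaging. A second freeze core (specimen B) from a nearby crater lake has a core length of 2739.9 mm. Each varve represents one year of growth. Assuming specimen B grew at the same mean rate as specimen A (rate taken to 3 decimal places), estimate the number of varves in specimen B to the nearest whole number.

9164 varves

Specimen A: after corrections the count is 9707 + 9 = 9716 varves.
A: Mean rate = 2905.7 mm / 9716 years ≈ 0.299 mm/yr.
B spans 2739.9 / 0.299 = 9163.55 years ≈ 9164 varves.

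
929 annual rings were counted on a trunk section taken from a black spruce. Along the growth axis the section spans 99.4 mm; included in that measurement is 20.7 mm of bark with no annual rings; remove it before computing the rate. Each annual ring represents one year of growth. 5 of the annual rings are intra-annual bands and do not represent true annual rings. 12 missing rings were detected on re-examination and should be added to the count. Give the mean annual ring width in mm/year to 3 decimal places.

0.084 mm/year

Adjusted count: 929 − 5 + 12 = 936 annual rings.
Removing the 20.7 mm offcut leaves 99.4 − 20.7 = 78.7 mm.
78.7 mm over 936 years gives 78.7 / 936 ≈ 0.084 mm/year.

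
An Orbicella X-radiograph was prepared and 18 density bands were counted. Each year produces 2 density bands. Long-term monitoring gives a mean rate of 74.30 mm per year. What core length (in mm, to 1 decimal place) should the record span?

668.7 mm

Dividing by 2 density bands per year: 18 / 2 = 9 years.
9 years at 74.30 mm/year gives 74.30 × 9 = 668.7 mm.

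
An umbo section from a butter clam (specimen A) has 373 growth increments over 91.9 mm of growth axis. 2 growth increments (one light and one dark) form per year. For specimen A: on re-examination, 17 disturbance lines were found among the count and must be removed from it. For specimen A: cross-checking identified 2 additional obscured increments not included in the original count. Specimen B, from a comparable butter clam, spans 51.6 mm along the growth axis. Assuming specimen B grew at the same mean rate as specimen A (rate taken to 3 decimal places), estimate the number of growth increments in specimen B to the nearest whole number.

Specimen A: adjusted count: 373 − 17 + 2 = 358 growth increments.
Specimen A: 358 growth increments at 2 per year is 358 / 2 = 179 years.
A: 91.9 mm over 179 years gives 91.9 / 179 ≈ 0.513 mm/yr.
B spans 51.6 / 0.513 = 100.58 years; at 2 growth increments per year that is 100.58 × 2 ≈ 201 growth increments.

201 growth increments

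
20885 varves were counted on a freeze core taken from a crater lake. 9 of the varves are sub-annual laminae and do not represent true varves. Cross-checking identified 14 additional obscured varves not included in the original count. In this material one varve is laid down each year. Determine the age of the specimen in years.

20890 years

After corrections the count is 20885 − 9 + 14 = 20890 varves.
At one varve per year, that is 20890 years.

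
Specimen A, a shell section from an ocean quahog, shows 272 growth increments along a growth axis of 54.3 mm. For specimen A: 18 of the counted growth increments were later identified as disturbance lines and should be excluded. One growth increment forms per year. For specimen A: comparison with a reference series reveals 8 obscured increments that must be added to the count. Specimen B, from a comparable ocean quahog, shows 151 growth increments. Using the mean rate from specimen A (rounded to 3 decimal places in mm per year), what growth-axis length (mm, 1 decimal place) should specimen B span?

31.3 mm

Specimen A: after corrections the count is 272 − 18 + 8 = 262 growth increments.
A: 54.3 mm over 262 years gives 54.3 / 262 ≈ 0.207 mm per year.
B's length ≈ 0.207 × 151 = 31.3 mm.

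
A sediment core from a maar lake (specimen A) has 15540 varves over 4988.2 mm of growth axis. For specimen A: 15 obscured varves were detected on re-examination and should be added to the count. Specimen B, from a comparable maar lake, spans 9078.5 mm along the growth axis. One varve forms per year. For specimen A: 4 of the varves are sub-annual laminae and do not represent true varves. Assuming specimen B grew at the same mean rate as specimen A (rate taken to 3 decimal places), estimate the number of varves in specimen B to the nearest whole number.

Specimen A: true varve count = 15540 − 4 + 15 = 15551.
A: Mean rate = 4988.2 mm / 15551 years ≈ 0.321 mm/yr.
For B, 9078.5 / 0.321 = 28281.93 years ≈ 28282 varves.

28282 varves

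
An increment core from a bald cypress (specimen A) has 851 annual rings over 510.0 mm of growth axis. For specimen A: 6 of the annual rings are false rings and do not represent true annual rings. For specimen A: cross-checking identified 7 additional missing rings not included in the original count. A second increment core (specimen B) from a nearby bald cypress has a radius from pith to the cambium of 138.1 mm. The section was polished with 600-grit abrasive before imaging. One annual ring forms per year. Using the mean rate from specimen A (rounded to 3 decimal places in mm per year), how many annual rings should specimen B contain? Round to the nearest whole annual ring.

Specimen A: correcting the raw count gives 851 − 6 + 7 = 852 true annual rings.
A: Mean rate = 510.0 mm / 852 years ≈ 0.599 mm per year.
B spans 138.1 / 0.599 = 230.55 years ≈ 231 annual rings.

231 annual rings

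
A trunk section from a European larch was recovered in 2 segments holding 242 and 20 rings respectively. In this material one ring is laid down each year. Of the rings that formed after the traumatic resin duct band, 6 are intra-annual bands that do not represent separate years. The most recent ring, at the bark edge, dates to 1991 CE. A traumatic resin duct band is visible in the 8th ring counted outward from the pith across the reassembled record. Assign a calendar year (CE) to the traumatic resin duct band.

Total rings = 242 + 20 = 262.
262 − 8 = 254 rings lie beyond the traumatic resin duct band toward the bark edge.
Removing the 6 false rings leaves 254 − 6 = 248 true rings beyond the traumatic resin duct band.
Counting back 248 years from 1991 CE places the traumatic resin duct band in 1991 − 248 = 1743 CE.

1743 CE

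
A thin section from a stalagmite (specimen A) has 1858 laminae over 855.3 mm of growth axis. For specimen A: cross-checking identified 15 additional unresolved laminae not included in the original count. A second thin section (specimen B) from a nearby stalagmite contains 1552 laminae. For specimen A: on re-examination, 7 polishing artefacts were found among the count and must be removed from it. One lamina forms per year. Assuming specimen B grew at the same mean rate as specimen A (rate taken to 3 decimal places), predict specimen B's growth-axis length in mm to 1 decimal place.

Specimen A: true lamina count = 1858 − 7 + 15 = 1866.
A: 855.3 mm over 1866 years gives 855.3 / 1866 ≈ 0.458 mm/yr.
B's length ≈ 0.458 × 1552 = 710.8 mm.

710.8 mm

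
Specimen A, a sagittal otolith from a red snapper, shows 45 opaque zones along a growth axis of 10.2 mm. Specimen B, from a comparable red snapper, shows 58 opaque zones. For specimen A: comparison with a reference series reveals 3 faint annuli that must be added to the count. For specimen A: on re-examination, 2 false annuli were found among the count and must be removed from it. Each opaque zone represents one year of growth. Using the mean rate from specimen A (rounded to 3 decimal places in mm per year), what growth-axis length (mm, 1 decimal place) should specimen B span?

Specimen A: adjusted count: 45 − 2 + 3 = 46 opaque zones.
A: 10.2 mm over 46 years gives 10.2 / 46 ≈ 0.222 mm per year.
Length of B = 0.222 × 58 = 12.9 mm.

12.9 mm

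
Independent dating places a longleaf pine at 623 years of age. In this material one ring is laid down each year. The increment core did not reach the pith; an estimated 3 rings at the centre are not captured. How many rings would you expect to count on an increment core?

Expected rings over 623 years: 623.
Less the 3 uncaptured rings: 623 − 3 = 620.

620 rings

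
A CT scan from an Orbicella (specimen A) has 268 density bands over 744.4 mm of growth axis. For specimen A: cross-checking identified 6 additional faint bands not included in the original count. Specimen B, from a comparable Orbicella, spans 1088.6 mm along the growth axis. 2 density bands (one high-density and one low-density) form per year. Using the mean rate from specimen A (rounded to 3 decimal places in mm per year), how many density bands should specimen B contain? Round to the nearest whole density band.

401 density bands

Specimen A: correcting the raw count gives 268 + 6 = 274 true density bands.
Specimen A: with 2 density bands per year, 274 / 2 = 137 years.
A: Extension rate ≈ 744.4 / 137 = 5.434 mm per year.
Specimen B: 1088.6 mm / 5.434 mm per year = 200.33 years; at 2 density bands per year that is 200.33 × 2 ≈ 401 density bands.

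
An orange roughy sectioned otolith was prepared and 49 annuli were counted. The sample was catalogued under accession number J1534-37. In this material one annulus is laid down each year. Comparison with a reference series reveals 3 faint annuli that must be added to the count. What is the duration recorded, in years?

52 yr

After corrections the count is 49 + 3 = 52 annuli.
With a one-to-one annulus periodicity this is 52 years.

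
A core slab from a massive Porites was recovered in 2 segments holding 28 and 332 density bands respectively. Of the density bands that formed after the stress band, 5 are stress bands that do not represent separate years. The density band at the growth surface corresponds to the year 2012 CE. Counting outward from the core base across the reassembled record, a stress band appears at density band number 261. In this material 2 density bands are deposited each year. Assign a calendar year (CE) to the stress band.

1965 CE

Total density bands = 28 + 332 = 360.
The stress band sits at density band 261 from the core base, so 360 − 261 = 99 density bands formed after it.
Excluding 5 false density bands: 99 − 5 = 94.
With 2 density bands per year, 94 / 2 = 47 years.
The density band at the growth surface is 2012 CE, so the stress band dates to 2012 − 47 = 1965 CE.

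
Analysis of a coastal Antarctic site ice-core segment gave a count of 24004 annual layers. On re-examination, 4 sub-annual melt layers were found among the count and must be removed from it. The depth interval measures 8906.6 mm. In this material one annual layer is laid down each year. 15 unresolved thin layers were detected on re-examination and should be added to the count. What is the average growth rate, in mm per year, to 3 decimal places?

0.371 mm per year

Correcting the raw count gives 24004 − 4 + 15 = 24015 true annual layers.
Extension rate ≈ 8906.6 / 24015 = 0.371 mm per year.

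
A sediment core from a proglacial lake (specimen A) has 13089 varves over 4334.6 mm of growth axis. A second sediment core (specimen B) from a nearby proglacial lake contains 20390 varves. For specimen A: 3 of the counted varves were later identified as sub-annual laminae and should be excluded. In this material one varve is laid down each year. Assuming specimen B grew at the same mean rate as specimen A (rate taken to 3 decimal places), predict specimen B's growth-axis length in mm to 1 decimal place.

6749.1 mm

Specimen A: correcting the raw count gives 13089 − 3 = 13086 true varves.
A: Extension rate ≈ 4334.6 / 13086 = 0.331 mm per year.
For B, 0.331 mm/year × 20390 years = 6749.1 mm.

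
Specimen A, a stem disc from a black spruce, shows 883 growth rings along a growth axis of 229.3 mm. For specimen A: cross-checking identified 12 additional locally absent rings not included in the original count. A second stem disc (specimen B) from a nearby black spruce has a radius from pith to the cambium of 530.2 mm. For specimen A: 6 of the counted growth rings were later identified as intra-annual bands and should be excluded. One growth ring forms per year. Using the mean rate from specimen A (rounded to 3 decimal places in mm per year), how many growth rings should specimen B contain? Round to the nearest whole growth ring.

Specimen A: true growth ring count = 883 − 6 + 12 = 889.
A: 229.3 mm over 889 years gives 229.3 / 889 ≈ 0.258 mm/yr.
For B, 530.2 / 0.258 = 2055.04 years ≈ 2055 growth rings.

2055 growth rings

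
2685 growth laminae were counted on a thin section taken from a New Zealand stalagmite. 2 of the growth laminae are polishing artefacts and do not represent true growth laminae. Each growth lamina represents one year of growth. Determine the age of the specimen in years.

2683 years

True growth lamina count = 2685 − 2 = 2683.
At one growth lamina per year, that is 2683 years.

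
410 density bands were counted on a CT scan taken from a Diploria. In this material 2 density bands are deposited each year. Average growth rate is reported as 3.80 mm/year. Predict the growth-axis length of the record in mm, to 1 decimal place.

779.0 mm

410 density bands at 2 per year is 410 / 2 = 205 years.
Length ≈ 3.80 × 205 = 779.0 mm.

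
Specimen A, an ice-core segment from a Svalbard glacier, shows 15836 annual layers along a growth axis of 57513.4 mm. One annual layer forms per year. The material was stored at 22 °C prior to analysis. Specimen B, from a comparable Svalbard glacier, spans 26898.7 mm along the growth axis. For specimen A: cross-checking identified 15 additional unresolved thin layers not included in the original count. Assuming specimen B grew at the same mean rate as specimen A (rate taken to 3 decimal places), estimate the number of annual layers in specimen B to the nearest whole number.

Specimen A: true annual layer count = 15836 + 15 = 15851.
A: Extension rate ≈ 57513.4 / 15851 = 3.628 mm/year.
Specimen B: 26898.7 mm / 3.628 mm per year = 7414.20 years ≈ 7414 annual layers.

7414 annual layers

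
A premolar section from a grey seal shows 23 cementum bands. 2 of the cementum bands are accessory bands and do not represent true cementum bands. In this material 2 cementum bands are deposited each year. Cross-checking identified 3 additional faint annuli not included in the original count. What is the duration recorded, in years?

12 years

True cementum band count = 23 − 2 + 3 = 24.
With 2 cementum bands per year, 24 / 2 = 12 years.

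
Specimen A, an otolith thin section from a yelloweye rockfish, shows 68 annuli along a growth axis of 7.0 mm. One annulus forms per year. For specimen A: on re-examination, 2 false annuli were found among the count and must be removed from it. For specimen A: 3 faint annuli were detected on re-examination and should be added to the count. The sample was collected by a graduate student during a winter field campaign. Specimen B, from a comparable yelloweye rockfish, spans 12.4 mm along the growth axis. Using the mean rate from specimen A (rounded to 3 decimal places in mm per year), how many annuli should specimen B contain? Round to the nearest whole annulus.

123 annuli

Specimen A: correcting the raw count gives 68 − 2 + 3 = 69 true annuli.
A: Extension rate ≈ 7.0 / 69 = 0.101 mm/year.
Specimen B: 12.4 mm / 0.101 mm per year = 122.77 years ≈ 123 annuli.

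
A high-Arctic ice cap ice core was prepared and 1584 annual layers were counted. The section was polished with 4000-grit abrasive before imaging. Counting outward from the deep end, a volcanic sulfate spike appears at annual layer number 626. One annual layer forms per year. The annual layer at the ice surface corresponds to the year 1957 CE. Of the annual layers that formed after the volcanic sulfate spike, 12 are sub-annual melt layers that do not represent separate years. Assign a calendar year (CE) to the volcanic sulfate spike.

1011 CE

The volcanic sulfate spike sits at annual layer 626 from the deep end, so 1584 − 626 = 958 annual layers formed after it.
Excluding 12 false annual layers: 958 − 12 = 946.
1957 − 946 = 1011 CE.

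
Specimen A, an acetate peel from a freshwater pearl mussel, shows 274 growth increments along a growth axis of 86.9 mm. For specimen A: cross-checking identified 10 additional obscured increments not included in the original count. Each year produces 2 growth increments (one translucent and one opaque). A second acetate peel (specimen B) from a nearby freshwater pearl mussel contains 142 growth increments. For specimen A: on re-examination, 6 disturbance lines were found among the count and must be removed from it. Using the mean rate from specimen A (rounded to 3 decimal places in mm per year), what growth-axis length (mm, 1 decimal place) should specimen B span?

44.4 mm

Specimen A: adjusted count: 274 − 6 + 10 = 278 growth increments.
Specimen A: with 2 growth increments per year, 278 / 2 = 139 years.
A: Extension rate ≈ 86.9 / 139 = 0.625 mm/year.
Specimen B: 142 growth increments at 2 per year is 142 / 2 = 71 years. Length of B = 0.625 × 71 = 44.4 mm.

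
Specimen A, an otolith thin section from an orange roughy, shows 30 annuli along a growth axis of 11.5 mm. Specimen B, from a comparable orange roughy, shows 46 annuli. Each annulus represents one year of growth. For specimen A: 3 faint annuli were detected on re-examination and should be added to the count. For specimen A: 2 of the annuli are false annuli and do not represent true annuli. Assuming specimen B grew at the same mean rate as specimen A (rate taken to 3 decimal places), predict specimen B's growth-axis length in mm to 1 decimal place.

Specimen A: after corrections the count is 30 − 2 + 3 = 31 annuli.
A: Mean rate = 11.5 mm / 31 years ≈ 0.371 mm/yr.
Length of B = 0.371 × 46 = 17.1 mm.

17.1 mm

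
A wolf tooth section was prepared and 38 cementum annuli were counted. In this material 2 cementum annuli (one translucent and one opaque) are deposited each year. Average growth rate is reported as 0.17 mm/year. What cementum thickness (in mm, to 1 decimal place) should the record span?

Dividing by 2 cementum annuli per year: 38 / 2 = 19 years.
Length ≈ 0.17 × 19 = 3.2 mm.

3.2 mm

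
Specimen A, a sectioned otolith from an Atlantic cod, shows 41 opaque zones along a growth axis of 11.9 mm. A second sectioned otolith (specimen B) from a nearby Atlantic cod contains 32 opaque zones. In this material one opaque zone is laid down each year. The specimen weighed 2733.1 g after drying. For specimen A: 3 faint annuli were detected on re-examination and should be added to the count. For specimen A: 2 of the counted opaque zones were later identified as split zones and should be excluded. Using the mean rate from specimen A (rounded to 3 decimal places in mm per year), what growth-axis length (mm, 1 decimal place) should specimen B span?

Specimen A: after corrections the count is 41 − 2 + 3 = 42 opaque zones.
A: 11.9 mm over 42 years gives 11.9 / 42 ≈ 0.283 mm per year.
Length of B = 0.283 × 32 = 9.1 mm.

9.1 mm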